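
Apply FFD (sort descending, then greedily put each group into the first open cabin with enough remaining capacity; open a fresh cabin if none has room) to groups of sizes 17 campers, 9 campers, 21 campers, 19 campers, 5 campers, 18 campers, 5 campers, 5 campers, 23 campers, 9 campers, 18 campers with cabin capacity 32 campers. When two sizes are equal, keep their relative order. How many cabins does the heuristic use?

Sorted descending: 23, 21, 19, 18, 18, 17, 9, 9, 5, 5, 5.
  23 → cabin 1 (new)  [load 23/32]
  21 → cabin 2 (new)  [load 21/32]
  19 → cabin 3 (new)  [load 19/32]
  18 → cabin 4 (new)  [load 18/32]
  18 → cabin 5 (new)  [load 18/32]
  17 → cabin 6 (new)  [load 17/32]
  9 → cabin 1  [load 32/32]
  9 → cabin 2  [load 30/32]
  5 → cabin 3  [load 24/32]
  5 → cabin 3  [load 29/32]
  5 → cabin 4  [load 23/32]
6 cabins opened.

6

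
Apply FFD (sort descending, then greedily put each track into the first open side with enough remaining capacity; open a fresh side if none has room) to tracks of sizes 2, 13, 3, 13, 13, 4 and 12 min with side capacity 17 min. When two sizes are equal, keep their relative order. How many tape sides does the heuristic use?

Sorted descending: 13, 13, 13, 12, 4, 3, 2.
  13 → side 1 (new)  [load 13/17]
  13 → side 2 (new)  [load 13/17]
  13 → side 3 (new)  [load 13/17]
  12 → side 4 (new)  [load 12/17]
  4 → side 1  [load 17/17]
  3 → side 2  [load 16/17]
  2 → side 3  [load 15/17]
4 tape sides opened.

4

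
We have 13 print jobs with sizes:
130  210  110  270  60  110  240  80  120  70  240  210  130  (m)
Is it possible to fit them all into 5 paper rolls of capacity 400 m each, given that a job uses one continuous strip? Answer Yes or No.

Total = 1980 m; ⌈1980/400⌉ = 5.
The bound of 5 does not rule out 5, but exhaustive search shows no assignment into 5 paper rolls of capacity 400 m exists — the minimum is 6.

No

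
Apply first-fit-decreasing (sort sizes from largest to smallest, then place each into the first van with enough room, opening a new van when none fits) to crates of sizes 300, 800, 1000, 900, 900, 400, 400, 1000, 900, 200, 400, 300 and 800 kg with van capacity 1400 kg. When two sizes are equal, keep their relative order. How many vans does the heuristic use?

Sorted descending: 1000, 1000, 900, 900, 900, 800, 800, 400, 400, 400, 300, 300, 200.
  1000 → van 1 (new)  [load 1000/1400]
  1000 → van 2 (new)  [load 1000/1400]
  900 → van 3 (new)  [load 900/1400]
  900 → van 4 (new)  [load 900/1400]
  900 → van 5 (new)  [load 900/1400]
  800 → van 6 (new)  [load 800/1400]
  800 → van 7 (new)  [load 800/1400]
  400 → van 1  [load 1400/1400]
  400 → van 2  [load 1400/1400]
  400 → van 3  [load 1300/1400]
  300 → van 4  [load 1200/1400]
  300 → van 5  [load 1200/1400]
  200 → van 4  [load 1400/1400]
7 vans opened.

7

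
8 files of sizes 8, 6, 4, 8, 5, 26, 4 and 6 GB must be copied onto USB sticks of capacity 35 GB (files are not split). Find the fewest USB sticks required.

2

Total = 26 + 8 + 8 + 6 + 6 + 5 + 4 + 4 = 67 GB.
Lower bound: ⌈67/35⌉ = 2 USB sticks.
A packing using 2 USB sticks:
  USB stick 1: 26 + 8 = 34
  USB stick 2: 8 + 6 + 6 + 5 + 4 + 4 = 33
This matches the lower bound, so 2 is optimal.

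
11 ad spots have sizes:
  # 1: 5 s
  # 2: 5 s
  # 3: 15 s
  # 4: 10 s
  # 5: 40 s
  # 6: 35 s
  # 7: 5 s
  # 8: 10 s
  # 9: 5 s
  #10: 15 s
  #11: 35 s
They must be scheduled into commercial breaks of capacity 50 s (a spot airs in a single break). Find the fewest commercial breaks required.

Total = 40 + 35 + 35 + 15 + 15 + 10 + 10 + 5 + 5 + 5 + 5 = 180 s.
Lower bound: ⌈180/50⌉ = 4 commercial breaks.
A packing using 4 commercial breaks:
  break 1: 40 + 10 = 50
  break 2: 35 + 15 = 50
  break 3: 35 + 15 = 50
  break 4: 10 + 5 + 5 + 5 + 5 = 30
This matches the lower bound, so 4 is optimal.

4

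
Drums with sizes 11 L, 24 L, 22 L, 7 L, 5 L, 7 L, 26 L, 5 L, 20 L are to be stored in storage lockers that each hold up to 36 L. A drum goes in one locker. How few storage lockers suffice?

Total = 26 + 24 + 22 + 20 + 11 + 7 + 7 + 5 + 5 = 127 L.
Lower bound: ⌈127/36⌉ = 4 storage lockers.
A packing using 4 storage lockers:
  locker 1: 26 + 7 = 33
  locker 2: 24 + 11 = 35
  locker 3: 22 + 7 + 5 = 34
  locker 4: 20 + 5 = 25
This matches the lower bound, so 4 is optimal.

4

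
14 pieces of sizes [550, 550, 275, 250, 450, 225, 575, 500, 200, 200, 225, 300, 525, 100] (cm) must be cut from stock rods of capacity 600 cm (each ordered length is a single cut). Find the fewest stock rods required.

Total = 575 + 550 + 550 + 525 + 500 + 450 + 300 + 275 + 250 + 225 + 225 + 200 + 200 + 100 = 4925 cm.
Lower bound: ⌈4925/600⌉ = 9 stock rods.
A packing using 10 stock rods:
  stock rod 1: 575 = 575
  stock rod 2: 550 = 550
  stock rod 3: 550 = 550
  stock rod 4: 525 = 525
  stock rod 5: 500 + 100 = 600
  stock rod 6: 450 = 450
  stock rod 7: 300 + 275 = 575
  stock rod 8: 250 + 225 = 475
  stock rod 9: 225 + 200 = 425
  stock rod 10: 200 = 200
No arrangement into 9 stock rods stays within capacity, so 10 is optimal.

10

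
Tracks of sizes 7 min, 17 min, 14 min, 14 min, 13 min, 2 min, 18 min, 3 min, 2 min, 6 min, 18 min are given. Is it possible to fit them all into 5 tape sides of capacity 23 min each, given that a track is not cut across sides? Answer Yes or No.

No

Total = 114 min; ⌈114/23⌉ = 5.
6 tracks each exceed half the capacity and cannot share a side, forcing at least 6 tape sides.
At least 6 tape sides are required, but only 5 are allowed.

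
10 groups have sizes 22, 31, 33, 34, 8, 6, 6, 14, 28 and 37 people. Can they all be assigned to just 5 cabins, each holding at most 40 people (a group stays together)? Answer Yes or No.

Total = 219 people; ⌈219/40⌉ = 6.
At least 6 cabins are required, but only 5 are allowed.

No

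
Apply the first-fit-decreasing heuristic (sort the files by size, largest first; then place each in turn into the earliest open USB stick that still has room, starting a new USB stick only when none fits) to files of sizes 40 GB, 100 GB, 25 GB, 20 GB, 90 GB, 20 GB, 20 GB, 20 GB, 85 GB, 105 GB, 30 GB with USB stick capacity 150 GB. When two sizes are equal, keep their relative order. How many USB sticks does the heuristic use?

Sorted descending: 105, 100, 90, 85, 40, 30, 25, 20, 20, 20, 20.
  105 → USB stick 1 (new)  [load 105/150]
  100 → USB stick 2 (new)  [load 100/150]
  90 → USB stick 3 (new)  [load 90/150]
  85 → USB stick 4 (new)  [load 85/150]
  40 → USB stick 1  [load 145/150]
  30 → USB stick 2  [load 130/150]
  25 → USB stick 3  [load 115/150]
  20 → USB stick 2  [load 150/150]
  20 → USB stick 3  [load 135/150]
  20 → USB stick 4  [load 105/150]
  20 → USB stick 4  [load 125/150]
4 USB sticks opened.

4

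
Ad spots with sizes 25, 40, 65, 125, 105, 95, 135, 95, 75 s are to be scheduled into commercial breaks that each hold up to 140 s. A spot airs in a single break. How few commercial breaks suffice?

6

Total = 135 + 125 + 105 + 95 + 95 + 75 + 65 + 40 + 25 = 760 s.
Lower bound: ⌈760/140⌉ = 6 commercial breaks.
A packing using 6 commercial breaks:
  break 1: 135 = 135
  break 2: 125 = 125
  break 3: 105 + 25 = 130
  break 4: 95 + 40 = 135
  break 5: 95 = 95
  break 6: 75 + 65 = 140
This matches the lower bound, so 6 is optimal.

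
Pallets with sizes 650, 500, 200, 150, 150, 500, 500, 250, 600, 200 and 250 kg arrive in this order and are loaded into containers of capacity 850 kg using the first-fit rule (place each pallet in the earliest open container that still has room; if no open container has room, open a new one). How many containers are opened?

5

  650 → container 1 (new)  [load 650/850]
  500 → container 2 (new)  [load 500/850]
  200 → container 1  [load 850/850]
  150 → container 2  [load 650/850]
  150 → container 2  [load 800/850]
  500 → container 3 (new)  [load 500/850]
  500 → container 4 (new)  [load 500/850]
  250 → container 3  [load 750/850]
  600 → container 5 (new)  [load 600/850]
  200 → container 4  [load 700/850]
  250 → container 5  [load 850/850]
5 containers opened.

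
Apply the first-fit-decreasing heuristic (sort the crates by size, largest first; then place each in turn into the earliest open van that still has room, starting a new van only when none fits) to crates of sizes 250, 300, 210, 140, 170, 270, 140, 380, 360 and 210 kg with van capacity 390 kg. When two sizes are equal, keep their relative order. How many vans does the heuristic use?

Sorted descending: 380, 360, 300, 270, 250, 210, 210, 170, 140, 140.
  380 → van 1 (new)  [load 380/390]
  360 → van 2 (new)  [load 360/390]
  300 → van 3 (new)  [load 300/390]
  270 → van 4 (new)  [load 270/390]
  250 → van 5 (new)  [load 250/390]
  210 → van 6 (new)  [load 210/390]
  210 → van 7 (new)  [load 210/390]
  170 → van 6  [load 380/390]
  140 → van 5  [load 390/390]
  140 → van 7  [load 350/390]
7 vans opened.

7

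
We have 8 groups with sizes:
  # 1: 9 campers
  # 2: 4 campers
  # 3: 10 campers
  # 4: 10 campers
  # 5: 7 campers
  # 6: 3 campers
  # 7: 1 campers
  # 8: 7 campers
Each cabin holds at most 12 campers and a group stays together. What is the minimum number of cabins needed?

Total = 10 + 10 + 9 + 7 + 7 + 4 + 3 + 1 = 51 campers.
Lower bound: ⌈51/12⌉ = 5 cabins.
A packing using 5 cabins:
  cabin 1: 10 + 1 = 11
  cabin 2: 10 = 10
  cabin 3: 9 + 3 = 12
  cabin 4: 7 + 4 = 11
  cabin 5: 7 = 7
This matches the lower bound, so 5 is optimal.

5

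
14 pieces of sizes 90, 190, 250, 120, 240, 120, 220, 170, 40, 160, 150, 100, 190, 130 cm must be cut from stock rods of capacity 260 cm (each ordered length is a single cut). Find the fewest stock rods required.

10

Total = 250 + 240 + 220 + 190 + 190 + 170 + 160 + 150 + 130 + 120 + 120 + 100 + 90 + 40 = 2170 cm.
Lower bound: ⌈2170/260⌉ = 9 stock rods.
A packing using 10 stock rods:
  stock rod 1: 250 = 250
  stock rod 2: 240 = 240
  stock rod 3: 220 + 40 = 260
  stock rod 4: 190 = 190
  stock rod 5: 190 = 190
  stock rod 6: 170 + 90 = 260
  stock rod 7: 160 + 100 = 260
  stock rod 8: 150 = 150
  stock rod 9: 130 + 120 = 250
  stock rod 10: 120 = 120
No arrangement into 9 stock rods stays within capacity, so 10 is optimal.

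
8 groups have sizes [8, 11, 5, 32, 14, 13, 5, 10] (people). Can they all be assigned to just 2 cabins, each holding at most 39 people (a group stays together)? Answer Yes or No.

No

Total = 98 people; ⌈98/39⌉ = 3.
At least 3 cabins are required, but only 2 are allowed.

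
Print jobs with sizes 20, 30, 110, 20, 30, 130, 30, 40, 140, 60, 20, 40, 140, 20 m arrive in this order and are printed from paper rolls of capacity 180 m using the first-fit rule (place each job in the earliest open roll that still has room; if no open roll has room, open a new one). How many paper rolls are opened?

  20 → roll 1 (new)  [load 20/180]
  30 → roll 1  [load 50/180]
  110 → roll 1  [load 160/180]
  20 → roll 1  [load 180/180]
  30 → roll 2 (new)  [load 30/180]
  130 → roll 2  [load 160/180]
  30 → roll 3 (new)  [load 30/180]
  40 → roll 3  [load 70/180]
  140 → roll 4 (new)  [load 140/180]
  60 → roll 3  [load 130/180]
  20 → roll 2  [load 180/180]
  40 → roll 3  [load 170/180]
  140 → roll 5 (new)  [load 140/180]
  20 → roll 4  [load 160/180]
5 paper rolls opened.

5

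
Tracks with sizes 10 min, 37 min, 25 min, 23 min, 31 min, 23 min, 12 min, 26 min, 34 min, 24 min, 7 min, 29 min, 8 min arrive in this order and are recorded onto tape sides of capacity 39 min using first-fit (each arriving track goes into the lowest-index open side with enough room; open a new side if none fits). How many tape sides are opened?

  10 → side 1 (new)  [load 10/39]
  37 → side 2 (new)  [load 37/39]
  25 → side 1  [load 35/39]
  23 → side 3 (new)  [load 23/39]
  31 → side 4 (new)  [load 31/39]
  23 → side 5 (new)  [load 23/39]
  12 → side 3  [load 35/39]
  26 → side 6 (new)  [load 26/39]
  34 → side 7 (new)  [load 34/39]
  24 → side 8 (new)  [load 24/39]
  7 → side 4  [load 38/39]
  29 → side 9 (new)  [load 29/39]
  8 → side 5  [load 31/39]
9 tape sides opened.

9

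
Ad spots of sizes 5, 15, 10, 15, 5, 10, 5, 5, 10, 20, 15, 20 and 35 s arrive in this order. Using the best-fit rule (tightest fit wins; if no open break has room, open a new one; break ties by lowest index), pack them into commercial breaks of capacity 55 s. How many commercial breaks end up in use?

4

  5 → break 1 (new)  [load 5/55]
  15 → break 1  [load 20/55]
  10 → break 1  [load 30/55]
  15 → break 1  [load 45/55]
  5 → break 1  [load 50/55]
  10 → break 2 (new)  [load 10/55]
  5 → break 1  [load 55/55]
  5 → break 2  [load 15/55]
  10 → break 2  [load 25/55]
  20 → break 2  [load 45/55]
  15 → break 3 (new)  [load 15/55]
  20 → break 3  [load 35/55]
  35 → break 4 (new)  [load 35/55]
4 commercial breaks opened.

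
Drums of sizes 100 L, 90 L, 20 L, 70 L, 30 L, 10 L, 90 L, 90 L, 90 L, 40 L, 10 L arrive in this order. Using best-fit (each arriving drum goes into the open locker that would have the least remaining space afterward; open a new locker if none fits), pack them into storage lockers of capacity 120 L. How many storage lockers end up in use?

  100 → locker 1 (new)  [load 100/120]
  90 → locker 2 (new)  [load 90/120]
  20 → locker 1  [load 120/120]
  70 → locker 3 (new)  [load 70/120]
  30 → locker 2  [load 120/120]
  10 → locker 3  [load 80/120]
  90 → locker 4 (new)  [load 90/120]
  90 → locker 5 (new)  [load 90/120]
  90 → locker 6 (new)  [load 90/120]
  40 → locker 3  [load 120/120]
  10 → locker 4  [load 100/120]
6 storage lockers opened.

6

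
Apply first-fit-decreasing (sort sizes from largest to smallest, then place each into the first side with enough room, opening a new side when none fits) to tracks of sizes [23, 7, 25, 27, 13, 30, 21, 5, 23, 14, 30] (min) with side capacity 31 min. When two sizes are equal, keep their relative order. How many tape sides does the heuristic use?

8

Sorted descending: 30, 30, 27, 25, 23, 23, 21, 14, 13, 7, 5.
  30 → side 1 (new)  [load 30/31]
  30 → side 2 (new)  [load 30/31]
  27 → side 3 (new)  [load 27/31]
  25 → side 4 (new)  [load 25/31]
  23 → side 5 (new)  [load 23/31]
  23 → side 6 (new)  [load 23/31]
  21 → side 7 (new)  [load 21/31]
  14 → side 8 (new)  [load 14/31]
  13 → side 8  [load 27/31]
  7 → side 5  [load 30/31]
  5 → side 4  [load 30/31]
8 tape sides opened.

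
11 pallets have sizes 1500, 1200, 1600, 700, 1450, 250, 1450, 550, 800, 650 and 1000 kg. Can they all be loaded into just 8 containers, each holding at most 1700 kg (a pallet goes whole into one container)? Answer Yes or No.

A valid assignment using 8 containers:
  container 1: 1600 = 1600
  container 2: 1500 = 1500
  container 3: 1450 + 250 = 1700
  container 4: 1450 = 1450
  container 5: 1200 = 1200
  container 6: 1000 + 700 = 1700
  container 7: 800 + 650 = 1450
  container 8: 550 = 550
Every load is within 1700 kg, so 8 containers suffice.

Yes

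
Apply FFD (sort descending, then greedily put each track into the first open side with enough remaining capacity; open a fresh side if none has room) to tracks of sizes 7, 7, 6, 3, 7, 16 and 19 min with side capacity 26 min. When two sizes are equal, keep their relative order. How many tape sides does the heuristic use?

3

Sorted descending: 19, 16, 7, 7, 7, 6, 3.
  19 → side 1 (new)  [load 19/26]
  16 → side 2 (new)  [load 16/26]
  7 → side 1  [load 26/26]
  7 → side 2  [load 23/26]
  7 → side 3 (new)  [load 7/26]
  6 → side 3  [load 13/26]
  3 → side 2  [load 26/26]
3 tape sides opened.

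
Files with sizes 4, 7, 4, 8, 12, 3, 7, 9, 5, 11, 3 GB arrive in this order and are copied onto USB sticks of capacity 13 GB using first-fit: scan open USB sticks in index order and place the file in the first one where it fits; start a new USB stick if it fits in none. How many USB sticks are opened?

  4 → USB stick 1 (new)  [load 4/13]
  7 → USB stick 1  [load 11/13]
  4 → USB stick 2 (new)  [load 4/13]
  8 → USB stick 2  [load 12/13]
  12 → USB stick 3 (new)  [load 12/13]
  3 → USB stick 4 (new)  [load 3/13]
  7 → USB stick 4  [load 10/13]
  9 → USB stick 5 (new)  [load 9/13]
  5 → USB stick 6 (new)  [load 5/13]
  11 → USB stick 7 (new)  [load 11/13]
  3 → USB stick 4  [load 13/13]
7 USB sticks opened.

7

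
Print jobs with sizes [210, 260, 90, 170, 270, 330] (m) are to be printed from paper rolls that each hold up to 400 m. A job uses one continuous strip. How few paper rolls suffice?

4

Total = 330 + 270 + 260 + 210 + 170 + 90 = 1330 m.
Lower bound: ⌈1330/400⌉ = 4 paper rolls.
A packing using 4 paper rolls:
  roll 1: 330 = 330
  roll 2: 270 + 90 = 360
  roll 3: 260 = 260
  roll 4: 210 + 170 = 380
This matches the lower bound, so 4 is optimal.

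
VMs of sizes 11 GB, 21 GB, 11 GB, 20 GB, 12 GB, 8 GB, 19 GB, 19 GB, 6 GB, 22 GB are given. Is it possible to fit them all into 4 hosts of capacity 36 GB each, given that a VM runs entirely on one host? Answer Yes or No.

Total = 149 GB; ⌈149/36⌉ = 5.
At least 5 hosts are required, but only 4 are allowed.

No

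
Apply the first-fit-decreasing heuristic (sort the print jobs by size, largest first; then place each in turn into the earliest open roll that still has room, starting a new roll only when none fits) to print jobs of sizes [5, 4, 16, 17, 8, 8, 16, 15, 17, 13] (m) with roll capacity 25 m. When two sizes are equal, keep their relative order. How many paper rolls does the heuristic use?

Sorted descending: 17, 17, 16, 16, 15, 13, 8, 8, 5, 4.
  17 → roll 1 (new)  [load 17/25]
  17 → roll 2 (new)  [load 17/25]
  16 → roll 3 (new)  [load 16/25]
  16 → roll 4 (new)  [load 16/25]
  15 → roll 5 (new)  [load 15/25]
  13 → roll 6 (new)  [load 13/25]
  8 → roll 1  [load 25/25]
  8 → roll 2  [load 25/25]
  5 → roll 3  [load 21/25]
  4 → roll 3  [load 25/25]
6 paper rolls opened.

6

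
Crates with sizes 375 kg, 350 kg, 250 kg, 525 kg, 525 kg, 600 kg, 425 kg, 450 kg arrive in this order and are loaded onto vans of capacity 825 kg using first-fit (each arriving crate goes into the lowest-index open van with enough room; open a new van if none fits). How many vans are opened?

6

  375 → van 1 (new)  [load 375/825]
  350 → van 1  [load 725/825]
  250 → van 2 (new)  [load 250/825]
  525 → van 2  [load 775/825]
  525 → van 3 (new)  [load 525/825]
  600 → van 4 (new)  [load 600/825]
  425 → van 5 (new)  [load 425/825]
  450 → van 6 (new)  [load 450/825]
6 vans opened.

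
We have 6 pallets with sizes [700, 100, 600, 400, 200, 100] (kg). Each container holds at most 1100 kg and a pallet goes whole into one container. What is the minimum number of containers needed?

2

Total = 700 + 600 + 400 + 200 + 100 + 100 = 2100 kg.
Lower bound: ⌈2100/1100⌉ = 2 containers.
A packing using 2 containers:
  container 1: 700 + 400 = 1100
  container 2: 600 + 200 + 100 + 100 = 1000
This matches the lower bound, so 2 is optimal.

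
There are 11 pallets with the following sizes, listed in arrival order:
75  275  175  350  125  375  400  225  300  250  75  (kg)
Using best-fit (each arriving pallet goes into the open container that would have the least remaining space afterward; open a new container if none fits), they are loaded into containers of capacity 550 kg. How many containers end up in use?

6

  75 → container 1 (new)  [load 75/550]
  275 → container 1  [load 350/550]
  175 → container 1  [load 525/550]
  350 → container 2 (new)  [load 350/550]
  125 → container 2  [load 475/550]
  375 → container 3 (new)  [load 375/550]
  400 → container 4 (new)  [load 400/550]
  225 → container 5 (new)  [load 225/550]
  300 → container 5  [load 525/550]
  250 → container 6 (new)  [load 250/550]
  75 → container 2  [load 550/550]
6 containers opened.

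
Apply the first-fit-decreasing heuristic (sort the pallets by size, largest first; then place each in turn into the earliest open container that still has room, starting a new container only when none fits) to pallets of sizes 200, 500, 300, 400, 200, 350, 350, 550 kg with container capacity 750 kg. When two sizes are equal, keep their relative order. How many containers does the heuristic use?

Sorted descending: 550, 500, 400, 350, 350, 300, 200, 200.
  550 → container 1 (new)  [load 550/750]
  500 → container 2 (new)  [load 500/750]
  400 → container 3 (new)  [load 400/750]
  350 → container 3  [load 750/750]
  350 → container 4 (new)  [load 350/750]
  300 → container 4  [load 650/750]
  200 → container 1  [load 750/750]
  200 → container 2  [load 700/750]
4 containers opened.

4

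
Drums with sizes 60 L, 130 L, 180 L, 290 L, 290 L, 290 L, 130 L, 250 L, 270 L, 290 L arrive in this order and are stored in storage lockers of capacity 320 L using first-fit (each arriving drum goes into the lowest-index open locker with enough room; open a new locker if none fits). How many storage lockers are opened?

8

  60 → locker 1 (new)  [load 60/320]
  130 → locker 1  [load 190/320]
  180 → locker 2 (new)  [load 180/320]
  290 → locker 3 (new)  [load 290/320]
  290 → locker 4 (new)  [load 290/320]
  290 → locker 5 (new)  [load 290/320]
  130 → locker 1  [load 320/320]
  250 → locker 6 (new)  [load 250/320]
  270 → locker 7 (new)  [load 270/320]
  290 → locker 8 (new)  [load 290/320]
8 storage lockers opened.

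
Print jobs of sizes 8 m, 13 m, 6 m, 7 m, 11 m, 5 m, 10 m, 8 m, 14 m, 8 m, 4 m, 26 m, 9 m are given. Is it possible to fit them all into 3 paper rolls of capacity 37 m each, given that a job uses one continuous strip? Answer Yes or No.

Total = 129 m; ⌈129/37⌉ = 4.
At least 4 paper rolls are required, but only 3 are allowed.

No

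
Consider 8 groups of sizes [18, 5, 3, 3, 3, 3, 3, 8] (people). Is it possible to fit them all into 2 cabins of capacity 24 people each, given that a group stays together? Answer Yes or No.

A valid assignment using 2 cabins:
  cabin 1: 18 + 5 = 23
  cabin 2: 8 + 3 + 3 + 3 + 3 + 3 = 23
Every load is within 24 people, so 2 cabins suffice.

Yes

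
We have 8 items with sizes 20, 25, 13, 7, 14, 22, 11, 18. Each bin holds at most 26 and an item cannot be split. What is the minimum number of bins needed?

6

Total = 25 + 22 + 20 + 18 + 14 + 13 + 11 + 7 = 130.
Lower bound: ⌈130/26⌉ = 5 bins.
A packing using 6 bins:
  bin 1: 25 = 25
  bin 2: 22 = 22
  bin 3: 20 = 20
  bin 4: 18 + 7 = 25
  bin 5: 14 + 11 = 25
  bin 6: 13 = 13
No arrangement into 5 bins stays within capacity, so 6 is optimal.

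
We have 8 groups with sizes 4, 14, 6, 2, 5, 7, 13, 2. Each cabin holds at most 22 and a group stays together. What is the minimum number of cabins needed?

3

Total = 14 + 13 + 7 + 6 + 5 + 4 + 2 + 2 = 53.
Lower bound: ⌈53/22⌉ = 3 cabins.
A packing using 3 cabins:
  cabin 1: 14 + 7 = 21
  cabin 2: 13 + 6 + 2 = 21
  cabin 3: 5 + 4 + 2 = 11
This matches the lower bound, so 3 is optimal.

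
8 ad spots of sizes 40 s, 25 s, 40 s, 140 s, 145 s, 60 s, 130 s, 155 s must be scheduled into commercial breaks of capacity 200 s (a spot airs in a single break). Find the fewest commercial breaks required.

Total = 155 + 145 + 140 + 130 + 60 + 40 + 40 + 25 = 735 s.
Lower bound: ⌈735/200⌉ = 4 commercial breaks.
A packing using 4 commercial breaks:
  break 1: 155 + 40 = 195
  break 2: 145 + 40 = 185
  break 3: 140 + 60 = 200
  break 4: 130 + 25 = 155
This matches the lower bound, so 4 is optimal.

4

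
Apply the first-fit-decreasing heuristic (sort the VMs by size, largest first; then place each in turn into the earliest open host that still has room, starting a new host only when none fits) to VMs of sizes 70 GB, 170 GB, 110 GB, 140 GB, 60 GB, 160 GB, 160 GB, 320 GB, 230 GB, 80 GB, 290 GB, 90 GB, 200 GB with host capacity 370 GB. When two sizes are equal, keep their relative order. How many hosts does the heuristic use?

6

Sorted descending: 320, 290, 230, 200, 170, 160, 160, 140, 110, 90, 80, 70, 60.
  320 → host 1 (new)  [load 320/370]
  290 → host 2 (new)  [load 290/370]
  230 → host 3 (new)  [load 230/370]
  200 → host 4 (new)  [load 200/370]
  170 → host 4  [load 370/370]
  160 → host 5 (new)  [load 160/370]
  160 → host 5  [load 320/370]
  140 → host 3  [load 370/370]
  110 → host 6 (new)  [load 110/370]
  90 → host 6  [load 200/370]
  80 → host 2  [load 370/370]
  70 → host 6  [load 270/370]
  60 → host 6  [load 330/370]
6 hosts opened.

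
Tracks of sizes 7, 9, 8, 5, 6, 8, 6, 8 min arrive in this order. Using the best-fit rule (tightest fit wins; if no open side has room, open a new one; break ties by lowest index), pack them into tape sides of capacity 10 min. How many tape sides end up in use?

  7 → side 1 (new)  [load 7/10]
  9 → side 2 (new)  [load 9/10]
  8 → side 3 (new)  [load 8/10]
  5 → side 4 (new)  [load 5/10]
  6 → side 5 (new)  [load 6/10]
  8 → side 6 (new)  [load 8/10]
  6 → side 7 (new)  [load 6/10]
  8 → side 8 (new)  [load 8/10]
8 tape sides opened.

8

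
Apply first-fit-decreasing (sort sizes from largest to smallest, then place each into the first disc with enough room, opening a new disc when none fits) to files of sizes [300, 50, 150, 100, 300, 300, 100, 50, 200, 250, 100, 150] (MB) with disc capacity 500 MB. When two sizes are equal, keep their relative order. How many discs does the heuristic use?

5

Sorted descending: 300, 300, 300, 250, 200, 150, 150, 100, 100, 100, 50, 50.
  300 → disc 1 (new)  [load 300/500]
  300 → disc 2 (new)  [load 300/500]
  300 → disc 3 (new)  [load 300/500]
  250 → disc 4 (new)  [load 250/500]
  200 → disc 1  [load 500/500]
  150 → disc 2  [load 450/500]
  150 → disc 3  [load 450/500]
  100 → disc 4  [load 350/500]
  100 → disc 4  [load 450/500]
  100 → disc 5 (new)  [load 100/500]
  50 → disc 2  [load 500/500]
  50 → disc 3  [load 500/500]
5 discs opened.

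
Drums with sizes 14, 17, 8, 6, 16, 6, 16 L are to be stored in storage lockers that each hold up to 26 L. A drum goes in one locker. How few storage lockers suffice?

Total = 17 + 16 + 16 + 14 + 8 + 6 + 6 = 83 L.
Lower bound: ⌈83/26⌉ = 4 storage lockers.
A packing using 4 storage lockers:
  locker 1: 17 + 8 = 25
  locker 2: 16 + 6 = 22
  locker 3: 16 + 6 = 22
  locker 4: 14 = 14
This matches the lower bound, so 4 is optimal.

4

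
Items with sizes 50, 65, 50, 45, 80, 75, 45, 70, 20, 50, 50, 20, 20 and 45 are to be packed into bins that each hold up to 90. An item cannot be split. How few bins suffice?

Total = 80 + 75 + 70 + 65 + 50 + 50 + 50 + 50 + 45 + 45 + 45 + 20 + 20 + 20 = 685.
Lower bound: ⌈685/90⌉ = 8 bins.
A packing using 10 bins:
  bin 1: 80 = 80
  bin 2: 75 = 75
  bin 3: 70 + 20 = 90
  bin 4: 65 + 20 = 85
  bin 5: 50 + 20 = 70
  bin 6: 50 = 50
  bin 7: 50 = 50
  bin 8: 50 = 50
  bin 9: 45 + 45 = 90
  bin 10: 45 = 45
No arrangement into 9 bins stays within capacity, so 10 is optimal.

10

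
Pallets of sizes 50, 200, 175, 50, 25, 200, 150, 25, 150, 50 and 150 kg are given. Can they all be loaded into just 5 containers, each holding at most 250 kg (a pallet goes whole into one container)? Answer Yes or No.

Total = 1225 kg; ⌈1225/250⌉ = 5.
6 pallets each exceed half the capacity and cannot share a container, forcing at least 6 containers.
At least 6 containers are required, but only 5 are allowed.

No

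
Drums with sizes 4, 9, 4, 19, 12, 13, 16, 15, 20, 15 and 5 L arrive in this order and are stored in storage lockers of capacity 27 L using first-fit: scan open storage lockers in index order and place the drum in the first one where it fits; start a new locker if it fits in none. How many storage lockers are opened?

  4 → locker 1 (new)  [load 4/27]
  9 → locker 1  [load 13/27]
  4 → locker 1  [load 17/27]
  19 → locker 2 (new)  [load 19/27]
  12 → locker 3 (new)  [load 12/27]
  13 → locker 3  [load 25/27]
  16 → locker 4 (new)  [load 16/27]
  15 → locker 5 (new)  [load 15/27]
  20 → locker 6 (new)  [load 20/27]
  15 → locker 7 (new)  [load 15/27]
  5 → locker 1  [load 22/27]
7 storage lockers opened.

7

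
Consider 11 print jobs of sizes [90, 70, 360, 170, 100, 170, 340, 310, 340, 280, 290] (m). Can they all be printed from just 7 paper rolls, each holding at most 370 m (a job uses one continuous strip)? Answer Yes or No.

Total = 2520 m; ⌈2520/370⌉ = 7.
The bound of 7 does not rule out 7, but exhaustive search shows no assignment into 7 paper rolls of capacity 370 m exists — the minimum is 8.

No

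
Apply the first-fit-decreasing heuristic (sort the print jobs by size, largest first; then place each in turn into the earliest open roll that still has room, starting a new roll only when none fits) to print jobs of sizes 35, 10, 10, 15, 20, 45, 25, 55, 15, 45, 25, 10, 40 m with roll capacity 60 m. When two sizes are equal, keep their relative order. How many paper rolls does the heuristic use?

Sorted descending: 55, 45, 45, 40, 35, 25, 25, 20, 15, 15, 10, 10, 10.
  55 → roll 1 (new)  [load 55/60]
  45 → roll 2 (new)  [load 45/60]
  45 → roll 3 (new)  [load 45/60]
  40 → roll 4 (new)  [load 40/60]
  35 → roll 5 (new)  [load 35/60]
  25 → roll 5  [load 60/60]
  25 → roll 6 (new)  [load 25/60]
  20 → roll 4  [load 60/60]
  15 → roll 2  [load 60/60]
  15 → roll 3  [load 60/60]
  10 → roll 6  [load 35/60]
  10 → roll 6  [load 45/60]
  10 → roll 6  [load 55/60]
6 paper rolls opened.

6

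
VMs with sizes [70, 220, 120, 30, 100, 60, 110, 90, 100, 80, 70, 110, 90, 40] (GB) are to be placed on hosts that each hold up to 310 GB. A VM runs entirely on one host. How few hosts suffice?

5

Total = 220 + 120 + 110 + 110 + 100 + 100 + 90 + 90 + 80 + 70 + 70 + 60 + 40 + 30 = 1290 GB.
Lower bound: ⌈1290/310⌉ = 5 hosts.
A packing using 5 hosts:
  host 1: 220 + 90 = 310
  host 2: 120 + 110 + 80 = 310
  host 3: 110 + 100 + 100 = 310
  host 4: 90 + 70 + 70 + 60 = 290
  host 5: 40 + 30 = 70
This matches the lower bound, so 5 is optimal.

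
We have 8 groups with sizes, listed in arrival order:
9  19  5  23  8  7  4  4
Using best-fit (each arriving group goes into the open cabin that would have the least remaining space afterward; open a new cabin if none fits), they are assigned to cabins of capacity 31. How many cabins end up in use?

3

  9 → cabin 1 (new)  [load 9/31]
  19 → cabin 1  [load 28/31]
  5 → cabin 2 (new)  [load 5/31]
  23 → cabin 2  [load 28/31]
  8 → cabin 3 (new)  [load 8/31]
  7 → cabin 3  [load 15/31]
  4 → cabin 3  [load 19/31]
  4 → cabin 3  [load 23/31]
3 cabins opened.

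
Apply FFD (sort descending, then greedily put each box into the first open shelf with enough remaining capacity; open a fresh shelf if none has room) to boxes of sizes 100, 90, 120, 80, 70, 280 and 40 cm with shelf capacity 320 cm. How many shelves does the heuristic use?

Sorted descending: 280, 120, 100, 90, 80, 70, 40.
  280 → shelf 1 (new)  [load 280/320]
  120 → shelf 2 (new)  [load 120/320]
  100 → shelf 2  [load 220/320]
  90 → shelf 2  [load 310/320]
  80 → shelf 3 (new)  [load 80/320]
  70 → shelf 3  [load 150/320]
  40 → shelf 1  [load 320/320]
3 shelves opened.

3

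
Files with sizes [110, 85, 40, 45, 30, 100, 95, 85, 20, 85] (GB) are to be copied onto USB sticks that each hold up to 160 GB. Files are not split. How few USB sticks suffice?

Total = 110 + 100 + 95 + 85 + 85 + 85 + 45 + 40 + 30 + 20 = 695 GB.
Lower bound: ⌈695/160⌉ = 5 USB sticks.
Also, 6 files each exceed 80 GB, and no two of those can share a USB stick, so at least 6 USB sticks are needed.
A packing using 6 USB sticks:
  USB stick 1: 110 + 45 = 155
  USB stick 2: 100 + 40 + 20 = 160
  USB stick 3: 95 + 30 = 125
  USB stick 4: 85 = 85
  USB stick 5: 85 = 85
  USB stick 6: 85 = 85
This matches the lower bound, so 6 is optimal.

6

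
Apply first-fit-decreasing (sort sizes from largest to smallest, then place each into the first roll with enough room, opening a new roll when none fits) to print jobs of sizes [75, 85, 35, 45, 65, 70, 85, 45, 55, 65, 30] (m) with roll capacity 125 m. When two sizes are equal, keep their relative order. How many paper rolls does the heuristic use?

6

Sorted descending: 85, 85, 75, 70, 65, 65, 55, 45, 45, 35, 30.
  85 → roll 1 (new)  [load 85/125]
  85 → roll 2 (new)  [load 85/125]
  75 → roll 3 (new)  [load 75/125]
  70 → roll 4 (new)  [load 70/125]
  65 → roll 5 (new)  [load 65/125]
  65 → roll 6 (new)  [load 65/125]
  55 → roll 4  [load 125/125]
  45 → roll 3  [load 120/125]
  45 → roll 5  [load 110/125]
  35 → roll 1  [load 120/125]
  30 → roll 2  [load 115/125]
6 paper rolls opened.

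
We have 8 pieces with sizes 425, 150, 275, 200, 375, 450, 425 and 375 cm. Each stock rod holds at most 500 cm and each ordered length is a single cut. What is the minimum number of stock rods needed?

Total = 450 + 425 + 425 + 375 + 375 + 275 + 200 + 150 = 2675 cm.
Lower bound: ⌈2675/500⌉ = 6 stock rods.
A packing using 7 stock rods:
  stock rod 1: 450 = 450
  stock rod 2: 425 = 425
  stock rod 3: 425 = 425
  stock rod 4: 375 = 375
  stock rod 5: 375 = 375
  stock rod 6: 275 + 200 = 475
  stock rod 7: 150 = 150
No arrangement into 6 stock rods stays within capacity, so 7 is optimal.

7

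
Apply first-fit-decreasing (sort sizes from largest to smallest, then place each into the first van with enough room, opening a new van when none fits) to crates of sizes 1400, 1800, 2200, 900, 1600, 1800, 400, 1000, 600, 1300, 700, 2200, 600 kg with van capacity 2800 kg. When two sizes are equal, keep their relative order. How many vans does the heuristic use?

Sorted descending: 2200, 2200, 1800, 1800, 1600, 1400, 1300, 1000, 900, 700, 600, 600, 400.
  2200 → van 1 (new)  [load 2200/2800]
  2200 → van 2 (new)  [load 2200/2800]
  1800 → van 3 (new)  [load 1800/2800]
  1800 → van 4 (new)  [load 1800/2800]
  1600 → van 5 (new)  [load 1600/2800]
  1400 → van 6 (new)  [load 1400/2800]
  1300 → van 6  [load 2700/2800]
  1000 → van 3  [load 2800/2800]
  900 → van 4  [load 2700/2800]
  700 → van 5  [load 2300/2800]
  600 → van 1  [load 2800/2800]
  600 → van 2  [load 2800/2800]
  400 → van 5  [load 2700/2800]
6 vans opened.

6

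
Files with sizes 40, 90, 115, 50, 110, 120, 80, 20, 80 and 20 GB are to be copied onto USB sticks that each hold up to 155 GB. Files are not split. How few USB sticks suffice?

Total = 120 + 115 + 110 + 90 + 80 + 80 + 50 + 40 + 20 + 20 = 725 GB.
Lower bound: ⌈725/155⌉ = 5 USB sticks.
Also, 6 files each exceed 155/2 GB, and no two of those can share a USB stick, so at least 6 USB sticks are needed.
A packing using 6 USB sticks:
  USB stick 1: 120 + 20 = 140
  USB stick 2: 115 + 40 = 155
  USB stick 3: 110 + 20 = 130
  USB stick 4: 90 + 50 = 140
  USB stick 5: 80 = 80
  USB stick 6: 80 = 80
This matches the lower bound, so 6 is optimal.

6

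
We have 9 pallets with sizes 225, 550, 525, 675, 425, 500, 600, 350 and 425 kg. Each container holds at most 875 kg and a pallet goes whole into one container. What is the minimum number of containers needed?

6

Total = 675 + 600 + 550 + 525 + 500 + 425 + 425 + 350 + 225 = 4275 kg.
Lower bound: ⌈4275/875⌉ = 5 containers.
A packing using 6 containers:
  container 1: 675 = 675
  container 2: 600 + 225 = 825
  container 3: 550 = 550
  container 4: 525 + 350 = 875
  container 5: 500 = 500
  container 6: 425 + 425 = 850
No arrangement into 5 containers stays within capacity, so 6 is optimal.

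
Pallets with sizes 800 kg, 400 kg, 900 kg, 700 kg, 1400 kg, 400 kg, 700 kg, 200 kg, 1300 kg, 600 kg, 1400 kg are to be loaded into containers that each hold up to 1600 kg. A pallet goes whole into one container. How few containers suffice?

Total = 1400 + 1400 + 1300 + 900 + 800 + 700 + 700 + 600 + 400 + 400 + 200 = 8800 kg.
Lower bound: ⌈8800/1600⌉ = 6 containers.
A packing using 6 containers:
  container 1: 1400 + 200 = 1600
  container 2: 1400 = 1400
  container 3: 1300 = 1300
  container 4: 900 + 700 = 1600
  container 5: 800 + 700 = 1500
  container 6: 600 + 400 + 400 = 1400
This matches the lower bound, so 6 is optimal.

6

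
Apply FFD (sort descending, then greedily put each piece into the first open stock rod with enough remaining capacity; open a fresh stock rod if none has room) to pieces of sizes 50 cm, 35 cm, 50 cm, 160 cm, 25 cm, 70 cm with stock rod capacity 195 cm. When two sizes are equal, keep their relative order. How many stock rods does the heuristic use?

2

Sorted descending: 160, 70, 50, 50, 35, 25.
  160 → stock rod 1 (new)  [load 160/195]
  70 → stock rod 2 (new)  [load 70/195]
  50 → stock rod 2  [load 120/195]
  50 → stock rod 2  [load 170/195]
  35 → stock rod 1  [load 195/195]
  25 → stock rod 2  [load 195/195]
2 stock rods opened.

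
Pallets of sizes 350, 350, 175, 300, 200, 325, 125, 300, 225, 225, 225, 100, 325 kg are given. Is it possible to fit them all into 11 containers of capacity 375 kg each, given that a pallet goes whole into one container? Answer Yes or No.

A valid assignment using 10 containers:
  container 1: 350 = 350
  container 2: 350 = 350
  container 3: 325 = 325
  container 4: 325 = 325
  container 5: 300 = 300
  container 6: 300 = 300
  container 7: 225 + 125 = 350
  container 8: 225 + 100 = 325
  container 9: 225 = 225
  container 10: 200 + 175 = 375
That uses only 10 ≤ 11, so 11 containers are enough.

Yes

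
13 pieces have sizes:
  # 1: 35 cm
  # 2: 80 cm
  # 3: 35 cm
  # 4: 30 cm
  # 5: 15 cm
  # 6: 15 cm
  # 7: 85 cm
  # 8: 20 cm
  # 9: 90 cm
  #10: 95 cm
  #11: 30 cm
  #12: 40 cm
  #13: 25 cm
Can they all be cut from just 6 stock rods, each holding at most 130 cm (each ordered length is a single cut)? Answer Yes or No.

A valid assignment using 5 stock rods:
  stock rod 1: 95 + 35 = 130
  stock rod 2: 90 + 40 = 130
  stock rod 3: 85 + 35 = 120
  stock rod 4: 80 + 30 + 20 = 130
  stock rod 5: 30 + 25 + 15 + 15 = 85
That uses only 5 ≤ 6, so 6 stock rods are enough.

Yes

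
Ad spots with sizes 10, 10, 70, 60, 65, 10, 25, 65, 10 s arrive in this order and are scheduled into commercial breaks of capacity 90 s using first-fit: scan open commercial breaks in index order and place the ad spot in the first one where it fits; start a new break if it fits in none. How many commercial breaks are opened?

  10 → break 1 (new)  [load 10/90]
  10 → break 1  [load 20/90]
  70 → break 1  [load 90/90]
  60 → break 2 (new)  [load 60/90]
  65 → break 3 (new)  [load 65/90]
  10 → break 2  [load 70/90]
  25 → break 3  [load 90/90]
  65 → break 4 (new)  [load 65/90]
  10 → break 2  [load 80/90]
4 commercial breaks opened.

4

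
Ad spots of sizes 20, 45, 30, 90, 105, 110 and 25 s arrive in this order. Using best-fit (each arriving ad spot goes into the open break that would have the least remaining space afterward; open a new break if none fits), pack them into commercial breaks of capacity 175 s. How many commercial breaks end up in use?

  20 → break 1 (new)  [load 20/175]
  45 → break 1  [load 65/175]
  30 → break 1  [load 95/175]
  90 → break 2 (new)  [load 90/175]
  105 → break 3 (new)  [load 105/175]
  110 → break 4 (new)  [load 110/175]
  25 → break 4  [load 135/175]
4 commercial breaks opened.

4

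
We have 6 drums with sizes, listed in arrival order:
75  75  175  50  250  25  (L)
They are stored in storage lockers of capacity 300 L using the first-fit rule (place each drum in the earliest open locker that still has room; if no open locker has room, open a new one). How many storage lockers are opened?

3

  75 → locker 1 (new)  [load 75/300]
  75 → locker 1  [load 150/300]
  175 → locker 2 (new)  [load 175/300]
  50 → locker 1  [load 200/300]
  250 → locker 3 (new)  [load 250/300]
  25 → locker 1  [load 225/300]
3 storage lockers opened.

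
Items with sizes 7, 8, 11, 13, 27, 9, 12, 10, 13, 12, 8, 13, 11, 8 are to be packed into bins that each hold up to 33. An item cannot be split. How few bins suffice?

Total = 27 + 13 + 13 + 13 + 12 + 12 + 11 + 11 + 10 + 9 + 8 + 8 + 8 + 7 = 162.
Lower bound: ⌈162/33⌉ = 5 bins.
A packing using 6 bins:
  bin 1: 27 = 27
  bin 2: 13 + 13 + 7 = 33
  bin 3: 13 + 12 + 8 = 33
  bin 4: 12 + 11 + 10 = 33
  bin 5: 11 + 9 + 8 = 28
  bin 6: 8 = 8
No arrangement into 5 bins stays within capacity, so 6 is optimal.

6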